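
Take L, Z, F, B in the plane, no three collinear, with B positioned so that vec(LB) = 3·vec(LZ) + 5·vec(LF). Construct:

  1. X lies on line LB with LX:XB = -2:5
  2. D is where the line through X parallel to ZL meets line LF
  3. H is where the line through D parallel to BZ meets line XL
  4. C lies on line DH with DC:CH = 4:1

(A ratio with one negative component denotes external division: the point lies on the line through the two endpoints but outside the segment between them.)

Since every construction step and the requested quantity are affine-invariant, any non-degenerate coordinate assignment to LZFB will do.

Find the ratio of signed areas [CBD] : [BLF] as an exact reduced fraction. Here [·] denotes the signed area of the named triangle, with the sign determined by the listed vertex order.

Choose coordinates L = (0, 0), Z = (1, 0), F = (0, 1), B = (3, 5).
1. X lies on line LB with LX:XB = -2:5 ⇒ X = (-2, -10/3)
2. D is where the line through X parallel to ZL meets line LF ⇒ D = (0, -10/3)
3. H is where the line through D parallel to BZ meets line XL ⇒ H = (4, 20/3)
4. C lies on line DH with DC:CH = 4:1 ⇒ C = (16/5, 14/3)
2·[CBD] = 8/3, 2·[BLF] = -3
[CBD]:[BLF] = 8/3:-3 = -8/9

[CBD]:[BLF] = -8/9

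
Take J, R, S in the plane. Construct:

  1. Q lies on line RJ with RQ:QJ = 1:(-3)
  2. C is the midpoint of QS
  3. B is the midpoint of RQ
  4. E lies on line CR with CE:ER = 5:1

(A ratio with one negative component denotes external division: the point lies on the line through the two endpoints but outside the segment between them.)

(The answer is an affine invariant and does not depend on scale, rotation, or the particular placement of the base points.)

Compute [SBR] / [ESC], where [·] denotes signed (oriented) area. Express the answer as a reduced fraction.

Choose coordinates J = (0, 0), R = (1, 0), S = (0, 1).
1. Q lies on line RJ with RQ:QJ = 1:(-3) ⇒ Q = (3/2, 0)
2. C is the midpoint of QS ⇒ C = (3/4, 1/2)
3. B is the midpoint of RQ ⇒ B = (5/4, 0)
4. E lies on line CR with CE:ER = 5:1 ⇒ E = (23/24, 1/12)
2·[SBR] = -1/4, 2·[ESC] = -5/24
[SBR]:[ESC] = -1/4:-5/24 = 6/5

[SBR]:[ESC] = 6/5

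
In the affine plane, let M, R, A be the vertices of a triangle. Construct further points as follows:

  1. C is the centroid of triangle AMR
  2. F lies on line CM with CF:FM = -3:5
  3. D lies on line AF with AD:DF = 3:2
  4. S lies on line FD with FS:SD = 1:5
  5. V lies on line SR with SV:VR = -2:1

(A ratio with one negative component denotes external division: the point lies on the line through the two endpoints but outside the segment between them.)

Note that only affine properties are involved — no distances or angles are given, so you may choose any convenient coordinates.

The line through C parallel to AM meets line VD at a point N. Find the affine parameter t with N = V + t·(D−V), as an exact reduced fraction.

Set M = (0, 0), R = (1, 0), A = (0, 1); any affine frame gives the same invariant.
1. C is the centroid of triangle AMR ⇒ C = (1/3, 1/3)
2. F lies on line CM with CF:FM = -3:5 ⇒ F = (5/6, 5/6)
3. D lies on line AF with AD:DF = 3:2 ⇒ D = (1/2, 9/10)
4. S lies on line FD with FS:SD = 1:5 ⇒ S = (7/9, 38/45)
5. V lies on line SR with SV:VR = -2:1 ⇒ V = (11/9, -38/45)
through C parallel to AM: direction (0, -1); meets VD at N = (1/3, 254/195)
N = V + t·(D−V) with t = 16/13

t = 16/13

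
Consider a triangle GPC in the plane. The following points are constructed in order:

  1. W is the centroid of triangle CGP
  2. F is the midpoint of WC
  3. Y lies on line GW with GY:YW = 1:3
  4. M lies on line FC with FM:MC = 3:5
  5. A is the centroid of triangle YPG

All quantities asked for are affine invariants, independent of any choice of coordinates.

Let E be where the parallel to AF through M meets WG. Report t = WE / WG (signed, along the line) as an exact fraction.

t = 33/160

Set G = (0, 0), P = (1, 0), C = (0, 1); any affine frame gives the same invariant.
1. W is the centroid of triangle CGP ⇒ W = (1/3, 1/3)
2. F is the midpoint of WC ⇒ F = (1/6, 2/3)
3. Y lies on line GW with GY:YW = 1:3 ⇒ Y = (1/12, 1/12)
4. M lies on line FC with FM:MC = 3:5 ⇒ M = (5/48, 19/24)
5. A is the centroid of triangle YPG ⇒ A = (13/36, 1/36)
through M parallel to AF: direction (-7/36, 23/36); meets WG at E = (127/480, 127/480)
E = W + t·(G−W) with t = 33/160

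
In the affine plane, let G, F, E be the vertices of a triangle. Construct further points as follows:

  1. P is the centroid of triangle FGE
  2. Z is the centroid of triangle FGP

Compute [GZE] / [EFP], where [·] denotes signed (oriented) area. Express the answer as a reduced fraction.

Assign G = (0, 0), F = (1, 0), E = (0, 1) — the answer is frame-independent, so this choice is without loss of generality.
1. P is the centroid of triangle FGE ⇒ P = (1/3, 1/3)
2. Z is the centroid of triangle FGP ⇒ Z = (4/9, 1/9)
2·[GZE] = 4/9, 2·[EFP] = -1/3
[GZE]:[EFP] = 4/9:-1/3 = -4/3

[GZE]:[EFP] = -4/3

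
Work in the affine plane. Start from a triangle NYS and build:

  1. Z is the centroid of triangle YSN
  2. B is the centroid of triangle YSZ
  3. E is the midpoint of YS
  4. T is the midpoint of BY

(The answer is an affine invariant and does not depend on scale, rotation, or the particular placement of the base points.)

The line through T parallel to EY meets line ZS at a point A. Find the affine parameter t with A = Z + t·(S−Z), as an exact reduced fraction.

Work in coordinates with N = (0, 0), Y = (1, 0), S = (0, 1).
1. Z is the centroid of triangle YSN ⇒ Z = (1/3, 1/3)
2. B is the centroid of triangle YSZ ⇒ B = (4/9, 4/9)
3. E is the midpoint of YS ⇒ E = (1/2, 1/2)
4. T is the midpoint of BY ⇒ T = (13/18, 2/9)
through T parallel to EY: direction (1/2, -1/2); meets ZS at A = (1/18, 8/9)
A = Z + t·(S−Z) with t = 5/6

t = 5/6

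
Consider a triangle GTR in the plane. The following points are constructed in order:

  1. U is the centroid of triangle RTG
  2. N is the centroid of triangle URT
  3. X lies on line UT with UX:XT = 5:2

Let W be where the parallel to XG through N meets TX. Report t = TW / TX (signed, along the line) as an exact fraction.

t = 13/3

Work in coordinates with G = (0, 0), T = (1, 0), R = (0, 1).
1. U is the centroid of triangle RTG ⇒ U = (1/3, 1/3)
2. N is the centroid of triangle URT ⇒ N = (4/9, 4/9)
3. X lies on line UT with UX:XT = 5:2 ⇒ X = (17/21, 2/21)
through N parallel to XG: direction (-17/21, -2/21); meets TX at W = (11/63, 26/63)
W = T + t·(X−T) with t = 13/3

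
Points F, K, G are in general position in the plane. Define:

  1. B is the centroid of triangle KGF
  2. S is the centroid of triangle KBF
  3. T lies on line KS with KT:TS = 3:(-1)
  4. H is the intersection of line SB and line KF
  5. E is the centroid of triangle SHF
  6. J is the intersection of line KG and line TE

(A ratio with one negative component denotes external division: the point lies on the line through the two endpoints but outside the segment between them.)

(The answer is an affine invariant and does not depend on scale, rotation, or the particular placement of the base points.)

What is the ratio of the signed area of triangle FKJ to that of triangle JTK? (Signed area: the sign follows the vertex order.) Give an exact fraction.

Assign F = (0, 0), K = (1, 0), G = (0, 1) — the answer is frame-independent, so this choice is without loss of generality.
1. B is the centroid of triangle KGF ⇒ B = (1/3, 1/3)
2. S is the centroid of triangle KBF ⇒ S = (4/9, 1/9)
3. T lies on line KS with KT:TS = 3:(-1) ⇒ T = (1/6, 1/6)
4. H is the intersection of line SB and line KF ⇒ H = (1/2, 0)
5. E is the centroid of triangle SHF ⇒ E = (17/54, 1/27)
6. J is the intersection of line KG and line TE ⇒ J = (11/2, -9/2)
2·[FKJ] = -9/2, 2·[JTK] = -3
[FKJ]:[JTK] = -9/2:-3 = 3/2

[FKJ]:[JTK] = 3/2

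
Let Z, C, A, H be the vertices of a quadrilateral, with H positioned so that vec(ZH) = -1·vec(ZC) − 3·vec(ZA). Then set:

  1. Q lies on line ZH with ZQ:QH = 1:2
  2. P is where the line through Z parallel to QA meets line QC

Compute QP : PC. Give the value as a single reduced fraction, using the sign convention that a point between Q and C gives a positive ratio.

QP:PC = 1/6

Assign Z = (0, 0), C = (1, 0), A = (0, 1), H = (-1, -3) — the answer is frame-independent, so this choice is without loss of generality.
1. Q lies on line ZH with ZQ:QH = 1:2 ⇒ Q = (-1/3, -1)
2. P is where the line through Z parallel to QA meets line QC ⇒ P = (-1/7, -6/7)
P = Q + t·(C−Q) with t = 1/7, so QP:PC = t:(1−t) = 1/7:6/7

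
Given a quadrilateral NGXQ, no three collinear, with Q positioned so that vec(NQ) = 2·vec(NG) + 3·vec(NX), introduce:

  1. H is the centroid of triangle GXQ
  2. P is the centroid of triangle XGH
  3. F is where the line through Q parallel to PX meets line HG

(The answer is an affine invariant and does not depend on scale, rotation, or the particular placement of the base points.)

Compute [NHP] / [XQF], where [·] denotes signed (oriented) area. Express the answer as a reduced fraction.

[NHP]:[XQF] = -1/24

Work in coordinates with N = (0, 0), G = (1, 0), X = (0, 1), Q = (2, 3).
1. H is the centroid of triangle GXQ ⇒ H = (1, 4/3)
2. P is the centroid of triangle XGH ⇒ P = (2/3, 7/9)
3. F is where the line through Q parallel to PX meets line HG ⇒ F = (1, 10/3)
2·[NHP] = -1/9, 2·[XQF] = 8/3
[NHP]:[XQF] = -1/9:8/3 = -1/24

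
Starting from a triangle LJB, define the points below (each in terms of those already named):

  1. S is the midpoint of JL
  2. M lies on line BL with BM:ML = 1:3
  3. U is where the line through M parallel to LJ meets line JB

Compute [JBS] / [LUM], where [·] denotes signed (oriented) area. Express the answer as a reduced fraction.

Work in coordinates with L = (0, 0), J = (1, 0), B = (0, 1).
1. S is the midpoint of JL ⇒ S = (1/2, 0)
2. M lies on line BL with BM:ML = 1:3 ⇒ M = (0, 3/4)
3. U is where the line through M parallel to LJ meets line JB ⇒ U = (1/4, 3/4)
2·[JBS] = 1/2, 2·[LUM] = 3/16
[JBS]:[LUM] = 1/2:3/16 = 8/3

[JBS]:[LUM] = 8/3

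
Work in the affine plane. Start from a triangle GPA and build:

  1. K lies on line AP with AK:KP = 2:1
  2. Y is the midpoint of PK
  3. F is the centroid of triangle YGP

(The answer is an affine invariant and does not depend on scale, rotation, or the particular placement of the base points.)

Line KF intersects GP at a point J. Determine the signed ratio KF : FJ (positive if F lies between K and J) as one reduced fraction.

KF:FJ = 5

Set G = (0, 0), P = (1, 0), A = (0, 1); any affine frame gives the same invariant.
1. K lies on line AP with AK:KP = 2:1 ⇒ K = (2/3, 1/3)
2. Y is the midpoint of PK ⇒ Y = (5/6, 1/6)
3. F is the centroid of triangle YGP ⇒ F = (11/18, 1/18)
line KF meets GP at J = (3/5, 0)
F = K + t·(J−K) with t = 5/6, so KF:FJ = 5/6:1/6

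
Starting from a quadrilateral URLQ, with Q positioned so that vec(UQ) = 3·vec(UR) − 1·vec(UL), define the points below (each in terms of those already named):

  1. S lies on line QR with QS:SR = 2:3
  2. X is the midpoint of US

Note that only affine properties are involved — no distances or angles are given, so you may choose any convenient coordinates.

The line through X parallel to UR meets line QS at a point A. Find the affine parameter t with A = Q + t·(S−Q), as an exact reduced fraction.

Set U = (0, 0), R = (1, 0), L = (0, 1), Q = (3, -1); any affine frame gives the same invariant.
1. S lies on line QR with QS:SR = 2:3 ⇒ S = (11/5, -3/5)
2. X is the midpoint of US ⇒ X = (11/10, -3/10)
through X parallel to UR: direction (1, 0); meets QS at A = (8/5, -3/10)
A = Q + t·(S−Q) with t = 7/4

t = 7/4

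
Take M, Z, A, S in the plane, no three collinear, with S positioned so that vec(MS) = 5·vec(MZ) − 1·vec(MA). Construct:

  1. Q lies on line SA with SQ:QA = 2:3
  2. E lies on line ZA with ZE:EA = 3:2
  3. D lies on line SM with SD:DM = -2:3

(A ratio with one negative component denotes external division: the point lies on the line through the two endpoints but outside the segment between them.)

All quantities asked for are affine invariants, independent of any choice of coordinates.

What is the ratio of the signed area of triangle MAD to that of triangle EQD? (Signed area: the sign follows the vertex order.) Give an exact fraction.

[MAD]:[EQD] = -375/58

Assign M = (0, 0), Z = (1, 0), A = (0, 1), S = (5, -1) — the answer is frame-independent, so this choice is without loss of generality.
1. Q lies on line SA with SQ:QA = 2:3 ⇒ Q = (3, -1/5)
2. E lies on line ZA with ZE:EA = 3:2 ⇒ E = (2/5, 3/5)
3. D lies on line SM with SD:DM = -2:3 ⇒ D = (15, -3)
2·[MAD] = -15, 2·[EQD] = 58/25
[MAD]:[EQD] = -15:58/25 = -375/58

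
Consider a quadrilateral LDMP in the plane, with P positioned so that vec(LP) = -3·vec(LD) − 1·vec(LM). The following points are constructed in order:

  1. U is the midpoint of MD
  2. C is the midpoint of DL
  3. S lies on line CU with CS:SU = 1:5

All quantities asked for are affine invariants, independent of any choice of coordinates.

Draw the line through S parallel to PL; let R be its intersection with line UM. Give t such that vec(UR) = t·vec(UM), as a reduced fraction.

Choose coordinates L = (0, 0), D = (1, 0), M = (0, 1), P = (-3, -1).
1. U is the midpoint of MD ⇒ U = (1/2, 1/2)
2. C is the midpoint of DL ⇒ C = (1/2, 0)
3. S lies on line CU with CS:SU = 1:5 ⇒ S = (1/2, 1/12)
through S parallel to PL: direction (3, 1); meets UM at R = (13/16, 3/16)
R = U + t·(M−U) with t = -5/8

t = -5/8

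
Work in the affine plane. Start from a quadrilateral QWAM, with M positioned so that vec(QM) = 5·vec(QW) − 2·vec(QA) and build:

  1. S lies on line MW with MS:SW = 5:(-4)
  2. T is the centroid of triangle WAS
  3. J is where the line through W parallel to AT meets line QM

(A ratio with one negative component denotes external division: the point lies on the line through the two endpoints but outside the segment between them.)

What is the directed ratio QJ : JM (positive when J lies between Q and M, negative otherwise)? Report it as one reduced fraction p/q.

QJ:JM = -3/2

Set Q = (0, 0), W = (1, 0), A = (0, 1), M = (5, -2); any affine frame gives the same invariant.
1. S lies on line MW with MS:SW = 5:(-4) ⇒ S = (-15, 8)
2. T is the centroid of triangle WAS ⇒ T = (-14/3, 3)
3. J is where the line through W parallel to AT meets line QM ⇒ J = (15, -6)
J = Q + t·(M−Q) with t = 3, so QJ:JM = t:(1−t) = 3:-2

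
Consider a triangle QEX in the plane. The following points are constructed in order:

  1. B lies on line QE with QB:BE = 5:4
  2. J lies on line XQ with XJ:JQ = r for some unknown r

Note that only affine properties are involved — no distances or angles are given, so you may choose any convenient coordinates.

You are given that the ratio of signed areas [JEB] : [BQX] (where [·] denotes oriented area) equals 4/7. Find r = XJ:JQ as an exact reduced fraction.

r = 2/5

Set Q = (0, 0), E = (1, 0), X = (0, 1); any affine frame gives the same invariant.
1. B lies on line QE with QB:BE = 5:4 ⇒ B = (5/9, 0)
2. With XJ:JQ = r, write λ = r/(r+1) so J = X + λ·(Q−X); J is affine-linear in λ
Every point depending on J is an affine combination of J and λ-independent points, so each such coordinate is linear in λ; the λ² term in each signed area is a multiple of (Q−X)×(Q−X) = 0, so 2·[JEB] and 2·[BQX] are each linear in λ. Evaluating at λ=0 and λ=1:
  2·[JEB] = 4/9·λ − 4/9,   2·[BQX] = -5/9
So [JEB]:[BQX] = (4/9·λ − 4/9) / (-5/9). Setting this equal to 4/7:
  4/9·λ − 4/9 = 4/7·(-5/9)  ⇒  λ = 2/7
Then r = λ/(1−λ) = (2/7)/(5/7) = 2/5. Check: with r = 2/5, J = (0, 5/7) and [JEB]:[BQX] = 4/7 as required.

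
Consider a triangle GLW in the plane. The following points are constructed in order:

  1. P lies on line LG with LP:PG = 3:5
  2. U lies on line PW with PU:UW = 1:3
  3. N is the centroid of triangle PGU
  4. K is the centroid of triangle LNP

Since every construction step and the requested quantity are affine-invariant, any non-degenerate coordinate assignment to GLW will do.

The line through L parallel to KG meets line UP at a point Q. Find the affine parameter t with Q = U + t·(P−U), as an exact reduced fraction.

t = 52/49

Choose coordinates G = (0, 0), L = (1, 0), W = (0, 1).
1. P lies on line LG with LP:PG = 3:5 ⇒ P = (5/8, 0)
2. U lies on line PW with PU:UW = 1:3 ⇒ U = (15/32, 1/4)
3. N is the centroid of triangle PGU ⇒ N = (35/96, 1/12)
4. K is the centroid of triangle LNP ⇒ K = (191/288, 1/36)
through L parallel to KG: direction (-191/288, -1/36); meets UP at Q = (995/1568, -3/196)
Q = U + t·(P−U) with t = 52/49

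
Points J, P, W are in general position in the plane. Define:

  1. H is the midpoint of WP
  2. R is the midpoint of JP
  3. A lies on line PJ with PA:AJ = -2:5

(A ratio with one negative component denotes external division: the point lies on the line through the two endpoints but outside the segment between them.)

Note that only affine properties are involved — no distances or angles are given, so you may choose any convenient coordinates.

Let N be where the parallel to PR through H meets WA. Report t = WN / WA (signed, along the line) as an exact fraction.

Choose coordinates J = (0, 0), P = (1, 0), W = (0, 1).
1. H is the midpoint of WP ⇒ H = (1/2, 1/2)
2. R is the midpoint of JP ⇒ R = (1/2, 0)
3. A lies on line PJ with PA:AJ = -2:5 ⇒ A = (5/3, 0)
through H parallel to PR: direction (-1/2, 0); meets WA at N = (5/6, 1/2)
N = W + t·(A−W) with t = 1/2

t = 1/2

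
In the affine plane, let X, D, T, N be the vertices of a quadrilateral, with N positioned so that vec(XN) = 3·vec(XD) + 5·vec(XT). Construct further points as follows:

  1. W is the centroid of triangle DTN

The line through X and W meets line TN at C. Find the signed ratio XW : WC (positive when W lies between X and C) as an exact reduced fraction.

XW:WC = 2/7

Assign X = (0, 0), D = (1, 0), T = (0, 1), N = (3, 5) — the answer is frame-independent, so this choice is without loss of generality.
1. W is the centroid of triangle DTN ⇒ W = (4/3, 2)
line XW meets TN at C = (6, 9)
W = X + t·(C−X) with t = 2/9, so XW:WC = 2/9:7/9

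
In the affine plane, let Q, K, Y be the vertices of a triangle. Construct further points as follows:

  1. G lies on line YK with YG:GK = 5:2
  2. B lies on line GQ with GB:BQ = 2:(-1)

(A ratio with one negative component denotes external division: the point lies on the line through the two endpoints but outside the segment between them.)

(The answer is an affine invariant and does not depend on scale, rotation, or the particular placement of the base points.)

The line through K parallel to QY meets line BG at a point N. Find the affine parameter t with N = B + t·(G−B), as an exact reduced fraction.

t = 6/5

Choose coordinates Q = (0, 0), K = (1, 0), Y = (0, 1).
1. G lies on line YK with YG:GK = 5:2 ⇒ G = (5/7, 2/7)
2. B lies on line GQ with GB:BQ = 2:(-1) ⇒ B = (-5/7, -2/7)
through K parallel to QY: direction (0, 1); meets BG at N = (1, 2/5)
N = B + t·(G−B) with t = 6/5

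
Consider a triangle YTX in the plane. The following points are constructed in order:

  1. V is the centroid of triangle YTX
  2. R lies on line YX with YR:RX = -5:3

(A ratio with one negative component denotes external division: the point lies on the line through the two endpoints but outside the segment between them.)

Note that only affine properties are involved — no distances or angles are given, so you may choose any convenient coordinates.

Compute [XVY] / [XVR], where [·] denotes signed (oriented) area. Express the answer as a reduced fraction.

Work in coordinates with Y = (0, 0), T = (1, 0), X = (0, 1).
1. V is the centroid of triangle YTX ⇒ V = (1/3, 1/3)
2. R lies on line YX with YR:RX = -5:3 ⇒ R = (0, 5/2)
2·[XVY] = -1/3, 2·[XVR] = 1/2
[XVY]:[XVR] = -1/3:1/2 = -2/3

[XVY]:[XVR] = -2/3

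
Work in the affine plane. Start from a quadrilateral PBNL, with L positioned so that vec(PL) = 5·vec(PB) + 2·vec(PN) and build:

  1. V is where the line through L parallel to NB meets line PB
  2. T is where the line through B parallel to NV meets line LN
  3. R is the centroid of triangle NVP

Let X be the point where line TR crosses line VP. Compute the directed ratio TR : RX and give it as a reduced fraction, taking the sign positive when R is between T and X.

TR:RX = 1/2

Work in coordinates with P = (0, 0), B = (1, 0), N = (0, 1), L = (5, 2).
1. V is where the line through L parallel to NB meets line PB ⇒ V = (7, 0)
2. T is where the line through B parallel to NV meets line LN ⇒ T = (-5/2, 1/2)
3. R is the centroid of triangle NVP ⇒ R = (7/3, 1/3)
line TR meets VP at X = (12, 0)
R = T + t·(X−T) with t = 1/3, so TR:RX = 1/3:2/3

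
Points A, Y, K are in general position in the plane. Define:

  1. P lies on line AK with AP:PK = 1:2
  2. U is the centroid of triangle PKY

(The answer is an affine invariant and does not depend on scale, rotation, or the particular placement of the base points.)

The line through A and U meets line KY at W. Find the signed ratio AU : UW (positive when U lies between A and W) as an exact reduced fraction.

AU:UW = 7/2

Set A = (0, 0), Y = (1, 0), K = (0, 1); any affine frame gives the same invariant.
1. P lies on line AK with AP:PK = 1:2 ⇒ P = (0, 1/3)
2. U is the centroid of triangle PKY ⇒ U = (1/3, 4/9)
line AU meets KY at W = (3/7, 4/7)
U = A + t·(W−A) with t = 7/9, so AU:UW = 7/9:2/9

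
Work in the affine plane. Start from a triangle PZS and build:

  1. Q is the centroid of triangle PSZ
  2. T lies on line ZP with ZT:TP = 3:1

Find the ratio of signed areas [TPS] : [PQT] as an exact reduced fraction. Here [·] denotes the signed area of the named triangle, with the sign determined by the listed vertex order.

[TPS]:[PQT] = 3

Work in coordinates with P = (0, 0), Z = (1, 0), S = (0, 1).
1. Q is the centroid of triangle PSZ ⇒ Q = (1/3, 1/3)
2. T lies on line ZP with ZT:TP = 3:1 ⇒ T = (1/4, 0)
2·[TPS] = -1/4, 2·[PQT] = -1/12
[TPS]:[PQT] = -1/4:-1/12 = 3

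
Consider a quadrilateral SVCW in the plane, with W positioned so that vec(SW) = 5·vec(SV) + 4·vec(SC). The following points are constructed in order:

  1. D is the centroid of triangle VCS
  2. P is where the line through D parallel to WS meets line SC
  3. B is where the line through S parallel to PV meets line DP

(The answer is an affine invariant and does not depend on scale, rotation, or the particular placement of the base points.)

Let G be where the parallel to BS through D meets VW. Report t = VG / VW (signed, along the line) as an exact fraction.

Assign S = (0, 0), V = (1, 0), C = (0, 1), W = (5, 4) — the answer is frame-independent, so this choice is without loss of generality.
1. D is the centroid of triangle VCS ⇒ D = (1/3, 1/3)
2. P is where the line through D parallel to WS meets line SC ⇒ P = (0, 1/15)
3. B is where the line through S parallel to PV meets line DP ⇒ B = (-1/13, 1/195)
through D parallel to BS: direction (1/13, -1/195); meets VW at G = (61/48, 13/48)
G = V + t·(W−V) with t = 13/192

t = 13/192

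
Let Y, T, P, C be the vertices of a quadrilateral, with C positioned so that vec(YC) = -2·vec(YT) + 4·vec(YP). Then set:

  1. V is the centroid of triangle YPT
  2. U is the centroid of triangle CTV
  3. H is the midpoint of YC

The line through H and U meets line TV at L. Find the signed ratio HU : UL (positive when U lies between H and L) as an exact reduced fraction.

HU:UL = 1/5

Choose coordinates Y = (0, 0), T = (1, 0), P = (0, 1), C = (-2, 4).
1. V is the centroid of triangle YPT ⇒ V = (1/3, 1/3)
2. U is the centroid of triangle CTV ⇒ U = (-2/9, 13/9)
3. H is the midpoint of YC ⇒ H = (-1, 2)
line HU meets TV at L = (11/3, -4/3)
U = H + t·(L−H) with t = 1/6, so HU:UL = 1/6:5/6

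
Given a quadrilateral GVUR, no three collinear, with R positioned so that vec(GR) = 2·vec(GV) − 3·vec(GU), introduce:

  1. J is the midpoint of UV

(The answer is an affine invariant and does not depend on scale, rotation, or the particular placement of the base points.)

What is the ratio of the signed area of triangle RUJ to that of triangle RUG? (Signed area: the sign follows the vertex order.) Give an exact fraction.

[RUJ]:[RUG] = -1/2

Set G = (0, 0), V = (1, 0), U = (0, 1), R = (2, -3); any affine frame gives the same invariant.
1. J is the midpoint of UV ⇒ J = (1/2, 1/2)
2·[RUJ] = -1, 2·[RUG] = 2
[RUJ]:[RUG] = -1:2 = -1/2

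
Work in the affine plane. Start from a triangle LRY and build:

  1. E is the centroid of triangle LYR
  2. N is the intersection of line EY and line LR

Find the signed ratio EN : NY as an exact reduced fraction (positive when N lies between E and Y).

Work in coordinates with L = (0, 0), R = (1, 0), Y = (0, 1).
1. E is the centroid of triangle LYR ⇒ E = (1/3, 1/3)
2. N is the intersection of line EY and line LR ⇒ N = (1/2, 0)
N = E + t·(Y−E) with t = -1/2, so EN:NY = t:(1−t) = -1/2:3/2

EN:NY = -1/3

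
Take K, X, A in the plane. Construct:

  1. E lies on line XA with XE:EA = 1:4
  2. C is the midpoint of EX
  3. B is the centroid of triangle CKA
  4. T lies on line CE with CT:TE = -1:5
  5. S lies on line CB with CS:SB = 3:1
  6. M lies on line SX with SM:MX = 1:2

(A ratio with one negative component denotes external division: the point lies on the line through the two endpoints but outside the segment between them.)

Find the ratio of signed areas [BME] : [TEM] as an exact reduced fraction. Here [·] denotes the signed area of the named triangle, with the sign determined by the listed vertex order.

Set K = (0, 0), X = (1, 0), A = (0, 1); any affine frame gives the same invariant.
1. E lies on line XA with XE:EA = 1:4 ⇒ E = (4/5, 1/5)
2. C is the midpoint of EX ⇒ C = (9/10, 1/10)
3. B is the centroid of triangle CKA ⇒ B = (3/10, 11/30)
4. T lies on line CE with CT:TE = -1:5 ⇒ T = (37/40, 3/40)
5. S lies on line CB with CS:SB = 3:1 ⇒ S = (9/20, 3/10)
6. M lies on line SX with SM:MX = 1:2 ⇒ M = (19/30, 1/5)
2·[BME] = 1/36, 2·[TEM] = 1/48
[BME]:[TEM] = 1/36:1/48 = 4/3

[BME]:[TEM] = 4/3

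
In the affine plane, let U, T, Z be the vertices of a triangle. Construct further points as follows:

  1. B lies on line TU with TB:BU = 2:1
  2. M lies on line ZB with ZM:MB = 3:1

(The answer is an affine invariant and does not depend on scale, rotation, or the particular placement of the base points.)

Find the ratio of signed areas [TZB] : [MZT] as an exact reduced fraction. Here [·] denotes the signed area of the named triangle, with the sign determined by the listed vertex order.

Assign U = (0, 0), T = (1, 0), Z = (0, 1) — the answer is frame-independent, so this choice is without loss of generality.
1. B lies on line TU with TB:BU = 2:1 ⇒ B = (1/3, 0)
2. M lies on line ZB with ZM:MB = 3:1 ⇒ M = (1/4, 1/4)
2·[TZB] = 2/3, 2·[MZT] = -1/2
[TZB]:[MZT] = 2/3:-1/2 = -4/3

[TZB]:[MZT] = -4/3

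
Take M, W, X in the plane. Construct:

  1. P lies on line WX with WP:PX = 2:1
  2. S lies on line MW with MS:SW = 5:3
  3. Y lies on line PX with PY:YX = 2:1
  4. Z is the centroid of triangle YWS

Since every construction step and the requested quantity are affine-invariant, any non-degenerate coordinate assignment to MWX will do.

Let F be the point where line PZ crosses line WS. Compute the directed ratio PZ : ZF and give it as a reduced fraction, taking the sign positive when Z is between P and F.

PZ:ZF = 5/4

Assign M = (0, 0), W = (1, 0), X = (0, 1) — the answer is frame-independent, so this choice is without loss of generality.
1. P lies on line WX with WP:PX = 2:1 ⇒ P = (1/3, 2/3)
2. S lies on line MW with MS:SW = 5:3 ⇒ S = (5/8, 0)
3. Y lies on line PX with PY:YX = 2:1 ⇒ Y = (1/9, 8/9)
4. Z is the centroid of triangle YWS ⇒ Z = (125/216, 8/27)
line PZ meets WS at F = (31/40, 0)
Z = P + t·(F−P) with t = 5/9, so PZ:ZF = 5/9:4/9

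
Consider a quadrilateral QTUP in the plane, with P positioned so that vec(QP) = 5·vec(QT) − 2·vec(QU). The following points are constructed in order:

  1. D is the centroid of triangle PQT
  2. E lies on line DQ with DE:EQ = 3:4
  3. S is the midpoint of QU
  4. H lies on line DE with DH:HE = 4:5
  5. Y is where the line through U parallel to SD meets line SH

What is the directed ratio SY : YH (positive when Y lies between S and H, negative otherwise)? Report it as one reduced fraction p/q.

SY:YH = -21/25

Set Q = (0, 0), T = (1, 0), U = (0, 1), P = (5, -2); any affine frame gives the same invariant.
1. D is the centroid of triangle PQT ⇒ D = (2, -2/3)
2. E lies on line DQ with DE:EQ = 3:4 ⇒ E = (8/7, -8/21)
3. S is the midpoint of QU ⇒ S = (0, 1/2)
4. H lies on line DE with DH:HE = 4:5 ⇒ H = (34/21, -34/63)
5. Y is where the line through U parallel to SD meets line SH ⇒ Y = (-17/2, 143/24)
Y = S + t·(H−S) with t = -21/4, so SY:YH = t:(1−t) = -21/4:25/4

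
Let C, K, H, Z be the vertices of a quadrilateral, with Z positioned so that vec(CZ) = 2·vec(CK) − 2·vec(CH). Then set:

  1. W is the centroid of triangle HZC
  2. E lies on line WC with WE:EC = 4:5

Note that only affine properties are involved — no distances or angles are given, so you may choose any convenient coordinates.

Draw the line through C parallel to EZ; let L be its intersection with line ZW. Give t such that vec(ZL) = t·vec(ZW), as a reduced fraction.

t = -5/4

Choose coordinates C = (0, 0), K = (1, 0), H = (0, 1), Z = (2, -2).
1. W is the centroid of triangle HZC ⇒ W = (2/3, -1/3)
2. E lies on line WC with WE:EC = 4:5 ⇒ E = (10/27, -5/27)
through C parallel to EZ: direction (44/27, -49/27); meets ZW at L = (11/3, -49/12)
L = Z + t·(W−Z) with t = -5/4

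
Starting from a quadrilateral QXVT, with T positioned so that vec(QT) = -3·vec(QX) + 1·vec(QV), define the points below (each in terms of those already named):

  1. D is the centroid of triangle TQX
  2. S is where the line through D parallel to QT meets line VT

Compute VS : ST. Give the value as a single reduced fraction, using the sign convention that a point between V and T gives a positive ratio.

VS:ST = 8

Set Q = (0, 0), X = (1, 0), V = (0, 1), T = (-3, 1); any affine frame gives the same invariant.
1. D is the centroid of triangle TQX ⇒ D = (-2/3, 1/3)
2. S is where the line through D parallel to QT meets line VT ⇒ S = (-8/3, 1)
S = V + t·(T−V) with t = 8/9, so VS:ST = t:(1−t) = 8/9:1/9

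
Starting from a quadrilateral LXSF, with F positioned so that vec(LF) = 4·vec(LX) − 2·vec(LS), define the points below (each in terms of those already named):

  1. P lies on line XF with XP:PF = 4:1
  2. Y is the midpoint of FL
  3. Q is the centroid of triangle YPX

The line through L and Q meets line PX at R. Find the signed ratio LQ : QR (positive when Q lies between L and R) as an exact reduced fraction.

LQ:QR = 5

Set L = (0, 0), X = (1, 0), S = (0, 1), F = (4, -2); any affine frame gives the same invariant.
1. P lies on line XF with XP:PF = 4:1 ⇒ P = (17/5, -8/5)
2. Y is the midpoint of FL ⇒ Y = (2, -1)
3. Q is the centroid of triangle YPX ⇒ Q = (32/15, -13/15)
line LQ meets PX at R = (64/25, -26/25)
Q = L + t·(R−L) with t = 5/6, so LQ:QR = 5/6:1/6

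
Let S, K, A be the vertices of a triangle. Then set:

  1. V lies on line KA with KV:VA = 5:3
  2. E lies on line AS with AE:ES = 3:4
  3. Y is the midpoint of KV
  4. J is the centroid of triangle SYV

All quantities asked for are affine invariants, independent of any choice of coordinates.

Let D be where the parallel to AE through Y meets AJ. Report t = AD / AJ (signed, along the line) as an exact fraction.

Work in coordinates with S = (0, 0), K = (1, 0), A = (0, 1).
1. V lies on line KA with KV:VA = 5:3 ⇒ V = (3/8, 5/8)
2. E lies on line AS with AE:ES = 3:4 ⇒ E = (0, 4/7)
3. Y is the midpoint of KV ⇒ Y = (11/16, 5/16)
4. J is the centroid of triangle SYV ⇒ J = (17/48, 5/16)
through Y parallel to AE: direction (0, -3/7); meets AJ at D = (11/16, -91/272)
D = A + t·(J−A) with t = 33/17

t = 33/17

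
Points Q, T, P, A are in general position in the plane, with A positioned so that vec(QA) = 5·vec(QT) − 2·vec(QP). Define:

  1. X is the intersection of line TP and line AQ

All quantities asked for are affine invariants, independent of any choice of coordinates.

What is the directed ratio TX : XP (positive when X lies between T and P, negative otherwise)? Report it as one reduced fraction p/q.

Assign Q = (0, 0), T = (1, 0), P = (0, 1), A = (5, -2) — the answer is frame-independent, so this choice is without loss of generality.
1. X is the intersection of line TP and line AQ ⇒ X = (5/3, -2/3)
X = T + t·(P−T) with t = -2/3, so TX:XP = t:(1−t) = -2/3:5/3

TX:XP = -2/5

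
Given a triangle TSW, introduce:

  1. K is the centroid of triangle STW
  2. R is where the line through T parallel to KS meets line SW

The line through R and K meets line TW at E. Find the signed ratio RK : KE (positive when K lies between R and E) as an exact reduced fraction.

Assign T = (0, 0), S = (1, 0), W = (0, 1) — the answer is frame-independent, so this choice is without loss of generality.
1. K is the centroid of triangle STW ⇒ K = (1/3, 1/3)
2. R is where the line through T parallel to KS meets line SW ⇒ R = (2, -1)
line RK meets TW at E = (0, 3/5)
K = R + t·(E−R) with t = 5/6, so RK:KE = 5/6:1/6

RK:KE = 5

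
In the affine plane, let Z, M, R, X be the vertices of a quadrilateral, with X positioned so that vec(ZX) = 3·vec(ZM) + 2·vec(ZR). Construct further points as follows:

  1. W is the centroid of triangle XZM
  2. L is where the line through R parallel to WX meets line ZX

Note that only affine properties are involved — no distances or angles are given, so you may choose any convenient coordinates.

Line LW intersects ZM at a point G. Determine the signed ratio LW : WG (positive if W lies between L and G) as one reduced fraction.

Set Z = (0, 0), M = (1, 0), R = (0, 1), X = (3, 2); any affine frame gives the same invariant.
1. W is the centroid of triangle XZM ⇒ W = (4/3, 2/3)
2. L is where the line through R parallel to WX meets line ZX ⇒ L = (-15/2, -5)
line LW meets ZM at G = (5/17, 0)
W = L + t·(G−L) with t = 17/15, so LW:WG = 17/15:-2/15

LW:WG = -17/2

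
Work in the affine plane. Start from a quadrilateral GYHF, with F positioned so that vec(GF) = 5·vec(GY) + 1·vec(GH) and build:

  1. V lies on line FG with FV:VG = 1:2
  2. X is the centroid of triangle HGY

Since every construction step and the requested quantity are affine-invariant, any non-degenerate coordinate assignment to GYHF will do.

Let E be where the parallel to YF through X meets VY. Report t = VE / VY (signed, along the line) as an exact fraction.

Assign G = (0, 0), Y = (1, 0), H = (0, 1), F = (5, 1) — the answer is frame-independent, so this choice is without loss of generality.
1. V lies on line FG with FV:VG = 1:2 ⇒ V = (10/3, 2/3)
2. X is the centroid of triangle HGY ⇒ X = (1/3, 1/3)
through X parallel to YF: direction (4, 1); meets VY at E = (15, 4)
E = V + t·(Y−V) with t = -5

t = -5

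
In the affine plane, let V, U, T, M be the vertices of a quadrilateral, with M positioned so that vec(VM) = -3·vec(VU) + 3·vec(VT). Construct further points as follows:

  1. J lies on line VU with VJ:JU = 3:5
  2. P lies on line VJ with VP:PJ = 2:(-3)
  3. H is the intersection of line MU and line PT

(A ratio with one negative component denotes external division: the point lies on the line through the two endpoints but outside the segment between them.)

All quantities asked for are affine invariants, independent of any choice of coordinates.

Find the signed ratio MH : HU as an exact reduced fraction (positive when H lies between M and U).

Work in coordinates with V = (0, 0), U = (1, 0), T = (0, 1), M = (-3, 3).
1. J lies on line VU with VJ:JU = 3:5 ⇒ J = (3/8, 0)
2. P lies on line VJ with VP:PJ = 2:(-3) ⇒ P = (-3/4, 0)
3. H is the intersection of line MU and line PT ⇒ H = (-3/25, 21/25)
H = M + t·(U−M) with t = 18/25, so MH:HU = t:(1−t) = 18/25:7/25

MH:HU = 18/7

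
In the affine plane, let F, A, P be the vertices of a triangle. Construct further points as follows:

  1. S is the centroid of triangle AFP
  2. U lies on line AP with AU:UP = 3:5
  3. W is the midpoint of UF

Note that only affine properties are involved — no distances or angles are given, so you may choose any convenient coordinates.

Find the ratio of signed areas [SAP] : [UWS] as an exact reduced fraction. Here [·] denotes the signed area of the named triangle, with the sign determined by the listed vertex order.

[SAP]:[UWS] = -8

Work in coordinates with F = (0, 0), A = (1, 0), P = (0, 1).
1. S is the centroid of triangle AFP ⇒ S = (1/3, 1/3)
2. U lies on line AP with AU:UP = 3:5 ⇒ U = (5/8, 3/8)
3. W is the midpoint of UF ⇒ W = (5/16, 3/16)
2·[SAP] = 1/3, 2·[UWS] = -1/24
[SAP]:[UWS] = 1/3:-1/24 = -8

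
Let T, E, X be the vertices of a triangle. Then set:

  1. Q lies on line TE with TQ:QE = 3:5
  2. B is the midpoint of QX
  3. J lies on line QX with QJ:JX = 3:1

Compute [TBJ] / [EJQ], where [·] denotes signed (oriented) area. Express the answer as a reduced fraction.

Choose coordinates T = (0, 0), E = (1, 0), X = (0, 1).
1. Q lies on line TE with TQ:QE = 3:5 ⇒ Q = (3/8, 0)
2. B is the midpoint of QX ⇒ B = (3/16, 1/2)
3. J lies on line QX with QJ:JX = 3:1 ⇒ J = (3/32, 3/4)
2·[TBJ] = 3/32, 2·[EJQ] = 15/32
[TBJ]:[EJQ] = 3/32:15/32 = 1/5

[TBJ]:[EJQ] = 1/5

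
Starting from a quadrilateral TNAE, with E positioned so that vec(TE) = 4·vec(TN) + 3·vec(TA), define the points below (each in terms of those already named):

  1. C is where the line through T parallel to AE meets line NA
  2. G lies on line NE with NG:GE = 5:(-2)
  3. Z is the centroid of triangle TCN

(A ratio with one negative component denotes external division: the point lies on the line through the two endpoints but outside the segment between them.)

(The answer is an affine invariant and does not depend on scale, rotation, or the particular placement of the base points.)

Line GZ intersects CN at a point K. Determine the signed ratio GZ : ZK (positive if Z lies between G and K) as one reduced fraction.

GZ:ZK = -31

Set T = (0, 0), N = (1, 0), A = (0, 1), E = (4, 3); any affine frame gives the same invariant.
1. C is where the line through T parallel to AE meets line NA ⇒ C = (2/3, 1/3)
2. G lies on line NE with NG:GE = 5:(-2) ⇒ G = (6, 5)
3. Z is the centroid of triangle TCN ⇒ Z = (5/9, 1/9)
line GZ meets CN at K = (68/93, 25/93)
Z = G + t·(K−G) with t = 31/30, so GZ:ZK = 31/30:-1/30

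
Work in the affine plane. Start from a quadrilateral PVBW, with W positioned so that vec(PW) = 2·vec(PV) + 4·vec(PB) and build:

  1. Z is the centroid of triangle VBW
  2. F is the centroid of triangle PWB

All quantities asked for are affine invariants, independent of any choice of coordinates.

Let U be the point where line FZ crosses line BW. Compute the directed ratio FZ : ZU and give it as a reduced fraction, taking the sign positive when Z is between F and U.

FZ:ZU = -3/5

Assign P = (0, 0), V = (1, 0), B = (0, 1), W = (2, 4) — the answer is frame-independent, so this choice is without loss of generality.
1. Z is the centroid of triangle VBW ⇒ Z = (1, 5/3)
2. F is the centroid of triangle PWB ⇒ F = (2/3, 5/3)
line FZ meets BW at U = (4/9, 5/3)
Z = F + t·(U−F) with t = -3/2, so FZ:ZU = -3/2:5/2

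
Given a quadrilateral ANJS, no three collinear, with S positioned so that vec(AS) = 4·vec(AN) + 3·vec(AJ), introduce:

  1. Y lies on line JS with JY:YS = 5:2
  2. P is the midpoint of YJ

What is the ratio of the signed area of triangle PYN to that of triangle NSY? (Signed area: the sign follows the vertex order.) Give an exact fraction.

[PYN]:[NSY] = -5/4

Set A = (0, 0), N = (1, 0), J = (0, 1), S = (4, 3); any affine frame gives the same invariant.
1. Y lies on line JS with JY:YS = 5:2 ⇒ Y = (20/7, 17/7)
2. P is the midpoint of YJ ⇒ P = (10/7, 12/7)
2·[PYN] = -15/7, 2·[NSY] = 12/7
[PYN]:[NSY] = -15/7:12/7 = -5/4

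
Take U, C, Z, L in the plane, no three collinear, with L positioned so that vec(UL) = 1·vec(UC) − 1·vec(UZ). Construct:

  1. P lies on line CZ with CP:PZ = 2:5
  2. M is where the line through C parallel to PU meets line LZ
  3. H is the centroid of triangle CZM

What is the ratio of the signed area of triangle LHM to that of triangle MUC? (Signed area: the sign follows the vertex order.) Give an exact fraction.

[LHM]:[MUC] = -5/6

Work in coordinates with U = (0, 0), C = (1, 0), Z = (0, 1), L = (1, -1).
1. P lies on line CZ with CP:PZ = 2:5 ⇒ P = (5/7, 2/7)
2. M is where the line through C parallel to PU meets line LZ ⇒ M = (7/12, -1/6)
3. H is the centroid of triangle CZM ⇒ H = (19/36, 5/18)
2·[LHM] = 5/36, 2·[MUC] = -1/6
[LHM]:[MUC] = 5/36:-1/6 = -5/6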